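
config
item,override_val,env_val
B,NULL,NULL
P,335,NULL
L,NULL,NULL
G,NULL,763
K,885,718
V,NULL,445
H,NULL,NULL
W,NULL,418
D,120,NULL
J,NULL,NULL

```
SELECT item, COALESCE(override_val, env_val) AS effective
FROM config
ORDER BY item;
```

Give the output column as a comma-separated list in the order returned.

item=B: override_val=NULL, env_val=NULL (all NULL) → NULL
item=D: override_val=120 → 120
item=G: override_val=NULL, env_val=763 → 763
item=H: override_val=NULL, env_val=NULL (all NULL) → NULL
item=J: override_val=NULL, env_val=NULL (all NULL) → NULL
item=K: override_val=885 → 885
item=L: override_val=NULL, env_val=NULL (all NULL) → NULL
item=P: override_val=335 → 335
item=V: override_val=NULL, env_val=445 → 445
item=W: override_val=NULL, env_val=418 → 418

NULL, 120, 763, NULL, NULL, 885, NULL, 335, 445, 418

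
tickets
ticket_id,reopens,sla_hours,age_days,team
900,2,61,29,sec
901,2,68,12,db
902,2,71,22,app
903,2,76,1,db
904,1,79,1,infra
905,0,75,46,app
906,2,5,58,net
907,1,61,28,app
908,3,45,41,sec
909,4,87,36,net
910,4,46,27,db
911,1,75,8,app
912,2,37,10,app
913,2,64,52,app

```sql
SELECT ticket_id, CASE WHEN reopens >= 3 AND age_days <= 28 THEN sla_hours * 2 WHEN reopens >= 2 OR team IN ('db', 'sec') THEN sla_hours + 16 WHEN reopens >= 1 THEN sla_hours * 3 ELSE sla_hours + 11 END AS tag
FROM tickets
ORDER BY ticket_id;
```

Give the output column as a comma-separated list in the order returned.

77, 84, 87, 92, 237, 86, 21, 183, 61, 103, 92, 225, 53, 80

ticket_id=900: reopens >= 2 OR team IN ('db', 'sec') → 77
ticket_id=901: reopens >= 2 OR team IN ('db', 'sec') → 84
ticket_id=902: reopens >= 2 OR team IN ('db', 'sec') → 87
ticket_id=903: reopens >= 2 OR team IN ('db', 'sec') → 92
ticket_id=904: reopens >= 1 → 237
ticket_id=905: ELSE → 86
ticket_id=906: reopens >= 2 OR team IN ('db', 'sec') → 21
ticket_id=907: reopens >= 1 → 183
ticket_id=908: reopens >= 2 OR team IN ('db', 'sec') → 61
ticket_id=909: reopens >= 2 OR team IN ('db', 'sec') → 103
ticket_id=910: reopens >= 3 AND age_days <= 28 → 92
ticket_id=911: reopens >= 1 → 225
ticket_id=912: reopens >= 2 OR team IN ('db', 'sec') → 53
ticket_id=913: reopens >= 2 OR team IN ('db', 'sec') → 80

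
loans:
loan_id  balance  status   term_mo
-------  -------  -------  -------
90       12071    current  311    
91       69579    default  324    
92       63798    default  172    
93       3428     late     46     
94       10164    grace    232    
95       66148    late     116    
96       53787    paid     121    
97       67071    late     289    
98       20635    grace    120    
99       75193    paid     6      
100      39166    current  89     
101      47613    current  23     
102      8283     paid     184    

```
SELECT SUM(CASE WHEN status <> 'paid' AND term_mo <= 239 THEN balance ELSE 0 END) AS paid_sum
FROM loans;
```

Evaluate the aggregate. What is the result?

loan_id=90: ✗
loan_id=91: ✗
loan_id=92: ✓ → 63798
loan_id=93: ✓ → 3428
loan_id=94: ✓ → 10164
loan_id=95: ✓ → 66148
loan_id=96: ✗
loan_id=97: ✗
loan_id=98: ✓ → 20635
loan_id=99: ✗
loan_id=100: ✓ → 39166
loan_id=101: ✓ → 47613
loan_id=102: ✗
paid_sum = 63798 + 3428 + 10164 + 66148 + 20635 + 39166 + 47613 = 250952

250952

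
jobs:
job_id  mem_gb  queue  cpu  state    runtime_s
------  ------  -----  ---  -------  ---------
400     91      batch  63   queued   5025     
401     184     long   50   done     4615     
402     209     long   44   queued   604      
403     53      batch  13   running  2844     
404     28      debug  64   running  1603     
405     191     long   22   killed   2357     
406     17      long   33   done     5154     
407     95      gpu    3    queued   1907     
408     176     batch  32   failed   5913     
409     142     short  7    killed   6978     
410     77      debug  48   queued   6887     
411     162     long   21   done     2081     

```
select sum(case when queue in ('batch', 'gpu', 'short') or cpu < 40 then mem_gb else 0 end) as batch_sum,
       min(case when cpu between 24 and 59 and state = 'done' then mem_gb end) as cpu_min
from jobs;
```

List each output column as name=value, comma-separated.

[batch_sum: queue in ('batch', 'gpu', 'short') or cpu < 40]
job_id=400: ✓ → 91
job_id=401: ✗
job_id=402: ✗
job_id=403: ✓ → 53
job_id=404: ✗
job_id=405: ✓ → 191
job_id=406: ✓ → 17
job_id=407: ✓ → 95
job_id=408: ✓ → 176
job_id=409: ✓ → 142
job_id=410: ✗
job_id=411: ✓ → 162
batch_sum = 91 + 53 + 191 + 17 + 95 + 176 + 142 + 162 = 927
—
[cpu_min: cpu between 24 and 59 and state = 'done']
job_id=400: ✗
job_id=401: ✓ → 184
job_id=402: ✗
job_id=403: ✗
job_id=404: ✗
job_id=405: ✗
job_id=406: ✓ → 17
job_id=407: ✗
job_id=408: ✗
job_id=409: ✗
job_id=410: ✗
job_id=411: ✗
cpu_min = MIN(184, 17) = 17

batch_sum=927, cpu_min=17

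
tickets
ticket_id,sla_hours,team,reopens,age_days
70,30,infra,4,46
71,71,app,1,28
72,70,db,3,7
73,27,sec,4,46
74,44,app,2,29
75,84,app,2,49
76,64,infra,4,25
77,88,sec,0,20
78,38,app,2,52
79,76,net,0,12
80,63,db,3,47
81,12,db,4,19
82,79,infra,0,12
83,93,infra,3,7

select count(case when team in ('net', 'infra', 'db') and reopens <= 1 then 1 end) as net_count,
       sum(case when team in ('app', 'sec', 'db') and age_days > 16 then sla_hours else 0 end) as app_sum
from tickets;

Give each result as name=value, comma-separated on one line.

net_count=2, app_sum=427

[net_count: team in ('net', 'infra', 'db') and reopens <= 1]
ticket_id=70: ✗
ticket_id=71: ✗
ticket_id=72: ✗
ticket_id=73: ✗
ticket_id=74: ✗
ticket_id=75: ✗
ticket_id=76: ✗
ticket_id=77: ✗
ticket_id=78: ✗
ticket_id=79: ✓ → 1
ticket_id=80: ✗
ticket_id=81: ✗
ticket_id=82: ✓ → 1
ticket_id=83: ✗
net_count = COUNT(1, 1) = 2
—
[app_sum: team in ('app', 'sec', 'db') and age_days > 16]
ticket_id=70: ✗
ticket_id=71: ✓ → 71
ticket_id=72: ✗
ticket_id=73: ✓ → 27
ticket_id=74: ✓ → 44
ticket_id=75: ✓ → 84
ticket_id=76: ✗
ticket_id=77: ✓ → 88
ticket_id=78: ✓ → 38
ticket_id=79: ✗
ticket_id=80: ✓ → 63
ticket_id=81: ✓ → 12
ticket_id=82: ✗
ticket_id=83: ✗
app_sum = 71 + 27 + 44 + 84 + 88 + 38 + 63 + 12 = 427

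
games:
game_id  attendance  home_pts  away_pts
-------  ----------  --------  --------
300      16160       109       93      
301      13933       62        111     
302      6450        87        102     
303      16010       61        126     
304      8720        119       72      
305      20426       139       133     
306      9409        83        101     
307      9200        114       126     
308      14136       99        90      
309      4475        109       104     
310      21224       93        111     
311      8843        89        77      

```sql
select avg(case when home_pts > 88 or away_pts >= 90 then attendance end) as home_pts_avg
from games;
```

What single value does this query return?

game_id=300: ✓ → 16160
game_id=301: ✓ → 13933
game_id=302: ✓ → 6450
game_id=303: ✓ → 16010
game_id=304: ✓ → 8720
game_id=305: ✓ → 20426
game_id=306: ✓ → 9409
game_id=307: ✓ → 9200
game_id=308: ✓ → 14136
game_id=309: ✓ → 4475
game_id=310: ✓ → 21224
game_id=311: ✓ → 8843
home_pts_avg = (16160 + 13933 + 6450 + 16010 + 8720 + 20426 + 9409 + 9200 + 14136 + 4475 + 21224 + 8843) / 12 = 12415.5

12415.5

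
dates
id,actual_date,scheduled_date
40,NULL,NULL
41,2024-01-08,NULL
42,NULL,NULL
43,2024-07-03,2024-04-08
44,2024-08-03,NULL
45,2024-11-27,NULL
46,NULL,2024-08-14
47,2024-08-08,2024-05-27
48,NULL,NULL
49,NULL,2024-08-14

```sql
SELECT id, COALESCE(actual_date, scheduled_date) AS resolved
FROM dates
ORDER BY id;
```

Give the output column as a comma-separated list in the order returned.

id=40: actual_date=NULL, scheduled_date=NULL (all NULL) → NULL
id=41: actual_date=2024-01-08 → 2024-01-08
id=42: actual_date=NULL, scheduled_date=NULL (all NULL) → NULL
id=43: actual_date=2024-07-03 → 2024-07-03
id=44: actual_date=2024-08-03 → 2024-08-03
id=45: actual_date=2024-11-27 → 2024-11-27
id=46: actual_date=NULL, scheduled_date=2024-08-14 → 2024-08-14
id=47: actual_date=2024-08-08 → 2024-08-08
id=48: actual_date=NULL, scheduled_date=NULL (all NULL) → NULL
id=49: actual_date=NULL, scheduled_date=2024-08-14 → 2024-08-14

NULL, 2024-01-08, NULL, 2024-07-03, 2024-08-03, 2024-11-27, 2024-08-14, 2024-08-08, NULL, 2024-08-14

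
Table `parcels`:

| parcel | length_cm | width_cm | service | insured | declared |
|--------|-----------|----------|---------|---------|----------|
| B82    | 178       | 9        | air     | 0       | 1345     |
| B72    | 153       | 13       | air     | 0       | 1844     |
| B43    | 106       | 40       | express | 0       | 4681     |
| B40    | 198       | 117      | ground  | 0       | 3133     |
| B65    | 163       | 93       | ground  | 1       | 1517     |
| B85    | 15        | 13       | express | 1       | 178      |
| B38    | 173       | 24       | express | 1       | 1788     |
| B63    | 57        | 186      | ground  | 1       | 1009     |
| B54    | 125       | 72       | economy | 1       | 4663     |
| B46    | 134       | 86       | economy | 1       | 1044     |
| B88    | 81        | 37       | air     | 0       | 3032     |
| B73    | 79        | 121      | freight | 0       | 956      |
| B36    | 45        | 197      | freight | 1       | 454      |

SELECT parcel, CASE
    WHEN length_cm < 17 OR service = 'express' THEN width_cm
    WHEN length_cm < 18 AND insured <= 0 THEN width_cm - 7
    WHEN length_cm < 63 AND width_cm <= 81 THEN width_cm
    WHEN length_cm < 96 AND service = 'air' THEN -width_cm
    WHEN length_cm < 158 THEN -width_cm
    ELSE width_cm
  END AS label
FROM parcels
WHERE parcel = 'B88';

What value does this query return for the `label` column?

parcel = B88: length_cm=81, width_cm=37, service=air, insured=0, declared=3032.
length_cm < 17 OR service = 'express' → false
length_cm < 18 AND insured <= 0 → false
length_cm < 63 AND width_cm <= 81 → false
length_cm < 96 AND service = 'air' → true → -37

-37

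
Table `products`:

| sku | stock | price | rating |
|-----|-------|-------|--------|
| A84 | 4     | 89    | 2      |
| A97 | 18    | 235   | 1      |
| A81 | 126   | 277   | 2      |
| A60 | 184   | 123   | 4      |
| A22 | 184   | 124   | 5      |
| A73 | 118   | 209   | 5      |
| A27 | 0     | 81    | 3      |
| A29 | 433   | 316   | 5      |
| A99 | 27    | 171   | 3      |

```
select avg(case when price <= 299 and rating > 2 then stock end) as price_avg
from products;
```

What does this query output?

sku=A84: ✗
sku=A97: ✗
sku=A81: ✗
sku=A60: ✓ → 184
sku=A22: ✓ → 184
sku=A73: ✓ → 118
sku=A27: ✓ → 0
sku=A29: ✗
sku=A99: ✓ → 27
price_avg = (184 + 184 + 118 + 0 + 27) / 5 = 102.6

102.6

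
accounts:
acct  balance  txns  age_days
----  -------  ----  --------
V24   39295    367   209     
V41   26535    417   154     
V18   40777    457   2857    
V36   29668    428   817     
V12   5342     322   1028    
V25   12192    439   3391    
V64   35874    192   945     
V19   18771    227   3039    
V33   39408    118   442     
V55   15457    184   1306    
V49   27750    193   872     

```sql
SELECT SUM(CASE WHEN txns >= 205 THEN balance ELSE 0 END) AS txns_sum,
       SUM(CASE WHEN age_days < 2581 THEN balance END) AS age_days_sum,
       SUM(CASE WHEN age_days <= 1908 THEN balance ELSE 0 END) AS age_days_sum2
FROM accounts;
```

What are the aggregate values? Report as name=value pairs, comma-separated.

[txns_sum: txns >= 205]
acct=V24: ✓ → 39295
acct=V41: ✓ → 26535
acct=V18: ✓ → 40777
acct=V36: ✓ → 29668
acct=V12: ✓ → 5342
acct=V25: ✓ → 12192
acct=V64: ✗
acct=V19: ✓ → 18771
acct=V33: ✗
acct=V55: ✗
acct=V49: ✗
txns_sum = 39295 + 26535 + 40777 + 29668 + 5342 + 12192 + 18771 = 172580
—
[age_days_sum: age_days < 2581]
acct=V24: ✓ → 39295
acct=V41: ✓ → 26535
acct=V18: ✗
acct=V36: ✓ → 29668
acct=V12: ✓ → 5342
acct=V25: ✗
acct=V64: ✓ → 35874
acct=V19: ✗
acct=V33: ✓ → 39408
acct=V55: ✓ → 15457
acct=V49: ✓ → 27750
age_days_sum = 39295 + 26535 + 29668 + 5342 + 35874 + 39408 + 15457 + 27750 = 219329
—
[age_days_sum2: age_days <= 1908]
acct=V24: ✓ → 39295
acct=V41: ✓ → 26535
acct=V18: ✗
acct=V36: ✓ → 29668
acct=V12: ✓ → 5342
acct=V25: ✗
acct=V64: ✓ → 35874
acct=V19: ✗
acct=V33: ✓ → 39408
acct=V55: ✓ → 15457
acct=V49: ✓ → 27750
age_days_sum2 = 39295 + 26535 + 29668 + 5342 + 35874 + 39408 + 15457 + 27750 = 219329

txns_sum=172580, age_days_sum=219329, age_days_sum2=219329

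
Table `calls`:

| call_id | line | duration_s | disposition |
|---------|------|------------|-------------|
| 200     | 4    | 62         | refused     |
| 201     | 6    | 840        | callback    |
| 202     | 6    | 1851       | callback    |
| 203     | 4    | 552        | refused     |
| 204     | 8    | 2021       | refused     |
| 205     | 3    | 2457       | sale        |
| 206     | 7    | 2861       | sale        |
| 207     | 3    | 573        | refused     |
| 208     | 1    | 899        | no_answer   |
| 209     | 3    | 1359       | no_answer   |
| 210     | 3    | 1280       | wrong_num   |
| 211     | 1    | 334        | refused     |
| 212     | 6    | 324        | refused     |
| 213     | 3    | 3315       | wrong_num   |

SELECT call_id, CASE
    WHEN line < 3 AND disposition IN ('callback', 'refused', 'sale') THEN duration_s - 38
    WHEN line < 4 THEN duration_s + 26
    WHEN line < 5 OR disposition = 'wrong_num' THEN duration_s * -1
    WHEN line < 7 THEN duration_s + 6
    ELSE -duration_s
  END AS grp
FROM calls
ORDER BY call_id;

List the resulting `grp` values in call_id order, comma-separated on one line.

call_id=200: line < 5 OR disposition = 'wrong_num' → -62
call_id=201: line < 7 → 846
call_id=202: line < 7 → 1857
call_id=203: line < 5 OR disposition = 'wrong_num' → -552
call_id=204: ELSE → -2021
call_id=205: line < 4 → 2483
call_id=206: ELSE → -2861
call_id=207: line < 4 → 599
call_id=208: line < 4 → 925
call_id=209: line < 4 → 1385
call_id=210: line < 4 → 1306
call_id=211: line < 3 AND disposition IN ('callback', 'refused', 'sale') → 296
call_id=212: line < 7 → 330
call_id=213: line < 4 → 3341

-62, 846, 1857, -552, -2021, 2483, -2861, 599, 925, 1385, 1306, 296, 330, 3341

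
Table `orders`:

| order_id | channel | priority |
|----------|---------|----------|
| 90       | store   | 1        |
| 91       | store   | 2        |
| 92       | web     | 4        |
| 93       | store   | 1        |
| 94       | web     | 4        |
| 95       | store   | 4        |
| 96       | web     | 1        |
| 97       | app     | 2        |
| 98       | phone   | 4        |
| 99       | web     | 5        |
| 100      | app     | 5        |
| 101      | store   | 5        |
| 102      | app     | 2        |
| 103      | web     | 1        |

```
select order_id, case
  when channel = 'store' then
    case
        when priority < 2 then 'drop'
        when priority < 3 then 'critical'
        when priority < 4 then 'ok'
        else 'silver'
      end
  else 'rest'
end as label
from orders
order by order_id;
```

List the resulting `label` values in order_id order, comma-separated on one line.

drop, critical, rest, drop, rest, silver, rest, rest, rest, rest, rest, silver, rest, rest

order_id=90: channel='store' → inner[priority < 2] → drop
order_id=91: channel='store' → inner[priority < 3] → critical
order_id=92: channel='web' → outer ELSE → rest
order_id=93: channel='store' → inner[priority < 2] → drop
order_id=94: channel='web' → outer ELSE → rest
order_id=95: channel='store' → inner[ELSE] → silver
order_id=96: channel='web' → outer ELSE → rest
order_id=97: channel='app' → outer ELSE → rest
order_id=98: channel='phone' → outer ELSE → rest
order_id=99: channel='web' → outer ELSE → rest
order_id=100: channel='app' → outer ELSE → rest
order_id=101: channel='store' → inner[ELSE] → silver
order_id=102: channel='app' → outer ELSE → rest
order_id=103: channel='web' → outer ELSE → rest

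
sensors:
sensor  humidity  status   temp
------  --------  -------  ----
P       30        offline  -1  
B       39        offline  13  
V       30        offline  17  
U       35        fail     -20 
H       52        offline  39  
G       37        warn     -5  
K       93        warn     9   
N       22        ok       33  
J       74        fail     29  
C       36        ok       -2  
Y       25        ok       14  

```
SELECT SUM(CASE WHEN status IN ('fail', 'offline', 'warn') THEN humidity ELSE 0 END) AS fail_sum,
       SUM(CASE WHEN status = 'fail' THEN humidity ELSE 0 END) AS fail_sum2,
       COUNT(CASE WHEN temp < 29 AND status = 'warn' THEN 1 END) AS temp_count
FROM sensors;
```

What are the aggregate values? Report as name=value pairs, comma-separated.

fail_sum=390, fail_sum2=109, temp_count=2

[fail_sum: status IN ('fail', 'offline', 'warn')]
sensor=P: ✓ → 30
sensor=B: ✓ → 39
sensor=V: ✓ → 30
sensor=U: ✓ → 35
sensor=H: ✓ → 52
sensor=G: ✓ → 37
sensor=K: ✓ → 93
sensor=N: ✗
sensor=J: ✓ → 74
sensor=C: ✗
sensor=Y: ✗
fail_sum = 30 + 39 + 30 + 35 + 52 + 37 + 93 + 74 = 390
—
[fail_sum2: status = 'fail']
sensor=P: ✗
sensor=B: ✗
sensor=V: ✗
sensor=U: ✓ → 35
sensor=H: ✗
sensor=G: ✗
sensor=K: ✗
sensor=N: ✗
sensor=J: ✓ → 74
sensor=C: ✗
sensor=Y: ✗
fail_sum2 = 35 + 74 = 109
—
[temp_count: temp < 29 AND status = 'warn']
sensor=P: ✗
sensor=B: ✗
sensor=V: ✗
sensor=U: ✗
sensor=H: ✗
sensor=G: ✓ → 1
sensor=K: ✓ → 1
sensor=N: ✗
sensor=J: ✗
sensor=C: ✗
sensor=Y: ✗
temp_count = COUNT(1, 1) = 2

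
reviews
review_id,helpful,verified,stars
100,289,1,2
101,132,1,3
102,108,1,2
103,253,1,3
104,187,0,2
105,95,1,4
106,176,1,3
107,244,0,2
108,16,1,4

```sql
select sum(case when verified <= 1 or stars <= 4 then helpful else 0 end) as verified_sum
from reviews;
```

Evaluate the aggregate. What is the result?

1500

review_id=100: ✓ → 289
review_id=101: ✓ → 132
review_id=102: ✓ → 108
review_id=103: ✓ → 253
review_id=104: ✓ → 187
review_id=105: ✓ → 95
review_id=106: ✓ → 176
review_id=107: ✓ → 244
review_id=108: ✓ → 16
verified_sum = 289 + 132 + 108 + 253 + 187 + 95 + 176 + 244 + 16 = 1500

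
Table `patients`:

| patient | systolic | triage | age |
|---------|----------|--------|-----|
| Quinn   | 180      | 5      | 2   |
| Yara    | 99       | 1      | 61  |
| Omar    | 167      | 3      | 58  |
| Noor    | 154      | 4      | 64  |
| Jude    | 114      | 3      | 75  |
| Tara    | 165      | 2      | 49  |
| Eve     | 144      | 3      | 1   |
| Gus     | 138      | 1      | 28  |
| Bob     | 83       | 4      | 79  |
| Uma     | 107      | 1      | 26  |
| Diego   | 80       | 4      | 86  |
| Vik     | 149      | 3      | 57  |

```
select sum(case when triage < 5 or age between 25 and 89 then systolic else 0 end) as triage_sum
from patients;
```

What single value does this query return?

patient=Quinn: ✗
patient=Yara: ✓ → 99
patient=Omar: ✓ → 167
patient=Noor: ✓ → 154
patient=Jude: ✓ → 114
patient=Tara: ✓ → 165
patient=Eve: ✓ → 144
patient=Gus: ✓ → 138
patient=Bob: ✓ → 83
patient=Uma: ✓ → 107
patient=Diego: ✓ → 80
patient=Vik: ✓ → 149
triage_sum = 99 + 167 + 154 + 114 + 165 + 144 + 138 + 83 + 107 + 80 + 149 = 1400

1400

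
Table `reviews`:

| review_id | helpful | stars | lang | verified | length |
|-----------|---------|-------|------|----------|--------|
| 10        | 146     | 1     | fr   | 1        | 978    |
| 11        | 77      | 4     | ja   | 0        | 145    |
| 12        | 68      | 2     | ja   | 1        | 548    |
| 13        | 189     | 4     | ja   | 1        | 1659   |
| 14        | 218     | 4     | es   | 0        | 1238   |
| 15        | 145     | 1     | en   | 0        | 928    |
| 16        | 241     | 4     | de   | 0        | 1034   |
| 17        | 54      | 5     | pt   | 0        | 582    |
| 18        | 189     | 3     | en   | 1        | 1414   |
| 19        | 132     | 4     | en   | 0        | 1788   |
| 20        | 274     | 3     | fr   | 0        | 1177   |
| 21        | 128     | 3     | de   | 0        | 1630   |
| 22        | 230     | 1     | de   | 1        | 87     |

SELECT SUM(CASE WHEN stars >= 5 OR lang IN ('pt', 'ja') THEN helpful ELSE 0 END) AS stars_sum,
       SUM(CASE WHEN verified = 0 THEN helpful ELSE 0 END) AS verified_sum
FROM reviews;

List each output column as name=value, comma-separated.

stars_sum=388, verified_sum=1269

[stars_sum: stars >= 5 OR lang IN ('pt', 'ja')]
review_id=10: ✗
review_id=11: ✓ → 77
review_id=12: ✓ → 68
review_id=13: ✓ → 189
review_id=14: ✗
review_id=15: ✗
review_id=16: ✗
review_id=17: ✓ → 54
review_id=18: ✗
review_id=19: ✗
review_id=20: ✗
review_id=21: ✗
review_id=22: ✗
stars_sum = 77 + 68 + 189 + 54 = 388
—
[verified_sum: verified = 0]
review_id=10: ✗
review_id=11: ✓ → 77
review_id=12: ✗
review_id=13: ✗
review_id=14: ✓ → 218
review_id=15: ✓ → 145
review_id=16: ✓ → 241
review_id=17: ✓ → 54
review_id=18: ✗
review_id=19: ✓ → 132
review_id=20: ✓ → 274
review_id=21: ✓ → 128
review_id=22: ✗
verified_sum = 77 + 218 + 145 + 241 + 54 + 132 + 274 + 128 = 1269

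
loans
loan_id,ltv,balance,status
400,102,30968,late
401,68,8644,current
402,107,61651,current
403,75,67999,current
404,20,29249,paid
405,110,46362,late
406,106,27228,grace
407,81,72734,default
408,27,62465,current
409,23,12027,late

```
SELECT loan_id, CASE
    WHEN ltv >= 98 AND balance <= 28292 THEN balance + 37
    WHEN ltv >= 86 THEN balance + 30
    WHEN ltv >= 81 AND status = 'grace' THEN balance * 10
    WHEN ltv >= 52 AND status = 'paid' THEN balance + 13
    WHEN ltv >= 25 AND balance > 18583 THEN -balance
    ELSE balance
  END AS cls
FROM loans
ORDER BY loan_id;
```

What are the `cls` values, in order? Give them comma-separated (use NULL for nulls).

loan_id=400: ltv >= 86 → 30998
loan_id=401: ELSE → 8644
loan_id=402: ltv >= 86 → 61681
loan_id=403: ltv >= 25 AND balance > 18583 → -67999
loan_id=404: ELSE → 29249
loan_id=405: ltv >= 86 → 46392
loan_id=406: ltv >= 98 AND balance <= 28292 → 27265
loan_id=407: ltv >= 25 AND balance > 18583 → -72734
loan_id=408: ltv >= 25 AND balance > 18583 → -62465
loan_id=409: ELSE → 12027

30998, 8644, 61681, -67999, 29249, 46392, 27265, -72734, -62465, 12027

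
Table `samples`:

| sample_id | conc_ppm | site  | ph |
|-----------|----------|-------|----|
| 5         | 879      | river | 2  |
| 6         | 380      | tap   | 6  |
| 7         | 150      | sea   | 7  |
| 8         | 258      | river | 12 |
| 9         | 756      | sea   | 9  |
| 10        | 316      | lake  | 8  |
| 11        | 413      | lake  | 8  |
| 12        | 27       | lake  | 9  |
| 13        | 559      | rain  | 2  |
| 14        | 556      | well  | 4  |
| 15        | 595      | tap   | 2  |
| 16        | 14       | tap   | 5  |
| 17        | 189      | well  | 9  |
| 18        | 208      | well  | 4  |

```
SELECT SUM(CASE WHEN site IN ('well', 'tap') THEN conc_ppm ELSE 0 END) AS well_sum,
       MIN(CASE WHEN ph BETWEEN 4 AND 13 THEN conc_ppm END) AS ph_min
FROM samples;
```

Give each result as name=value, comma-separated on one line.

well_sum=1942, ph_min=14

[well_sum: site IN ('well', 'tap')]
sample_id=5: ✗
sample_id=6: ✓ → 380
sample_id=7: ✗
sample_id=8: ✗
sample_id=9: ✗
sample_id=10: ✗
sample_id=11: ✗
sample_id=12: ✗
sample_id=13: ✗
sample_id=14: ✓ → 556
sample_id=15: ✓ → 595
sample_id=16: ✓ → 14
sample_id=17: ✓ → 189
sample_id=18: ✓ → 208
well_sum = 380 + 556 + 595 + 14 + 189 + 208 = 1942
—
[ph_min: ph BETWEEN 4 AND 13]
sample_id=5: ✗
sample_id=6: ✓ → 380
sample_id=7: ✓ → 150
sample_id=8: ✓ → 258
sample_id=9: ✓ → 756
sample_id=10: ✓ → 316
sample_id=11: ✓ → 413
sample_id=12: ✓ → 27
sample_id=13: ✗
sample_id=14: ✓ → 556
sample_id=15: ✗
sample_id=16: ✓ → 14
sample_id=17: ✓ → 189
sample_id=18: ✓ → 208
ph_min = MIN(380, 150, 258, 756, 316, 413, 27, 556, 14, 189, 208) = 14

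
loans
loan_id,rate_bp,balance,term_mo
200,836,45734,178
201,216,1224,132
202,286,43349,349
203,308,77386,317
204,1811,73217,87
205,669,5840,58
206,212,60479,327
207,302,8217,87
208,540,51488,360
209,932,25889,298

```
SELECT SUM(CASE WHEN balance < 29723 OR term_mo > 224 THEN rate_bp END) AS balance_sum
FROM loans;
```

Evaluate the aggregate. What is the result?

loan_id=200: ✗
loan_id=201: ✓ → 216
loan_id=202: ✓ → 286
loan_id=203: ✓ → 308
loan_id=204: ✗
loan_id=205: ✓ → 669
loan_id=206: ✓ → 212
loan_id=207: ✓ → 302
loan_id=208: ✓ → 540
loan_id=209: ✓ → 932
balance_sum = 216 + 286 + 308 + 669 + 212 + 302 + 540 + 932 = 3465

3465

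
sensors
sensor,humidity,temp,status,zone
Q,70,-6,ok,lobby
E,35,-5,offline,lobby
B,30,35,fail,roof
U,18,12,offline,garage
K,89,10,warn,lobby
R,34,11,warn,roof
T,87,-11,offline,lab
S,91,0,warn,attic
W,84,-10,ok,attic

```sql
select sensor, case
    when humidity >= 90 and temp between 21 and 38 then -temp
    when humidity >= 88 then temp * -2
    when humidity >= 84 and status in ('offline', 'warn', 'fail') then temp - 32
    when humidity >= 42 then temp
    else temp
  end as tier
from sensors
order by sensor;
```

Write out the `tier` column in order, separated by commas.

sensor=B: ELSE → 35
sensor=E: ELSE → -5
sensor=K: humidity >= 88 → -20
sensor=Q: humidity >= 42 → -6
sensor=R: ELSE → 11
sensor=S: humidity >= 88 → 0
sensor=T: humidity >= 84 and status in ('offline', 'warn', 'fail') → -43
sensor=U: ELSE → 12
sensor=W: humidity >= 42 → -10

35, -5, -20, -6, 11, 0, -43, 12, -10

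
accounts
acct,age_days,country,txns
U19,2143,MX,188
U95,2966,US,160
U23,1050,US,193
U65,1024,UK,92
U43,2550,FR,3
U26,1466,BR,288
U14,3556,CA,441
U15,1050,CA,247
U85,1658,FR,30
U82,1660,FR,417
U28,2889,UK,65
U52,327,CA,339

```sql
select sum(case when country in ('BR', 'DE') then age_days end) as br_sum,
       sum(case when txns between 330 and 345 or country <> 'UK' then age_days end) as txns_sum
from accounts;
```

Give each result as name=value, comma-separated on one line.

[br_sum: country in ('BR', 'DE')]
acct=U19: ✗
acct=U95: ✗
acct=U23: ✗
acct=U65: ✗
acct=U43: ✗
acct=U26: ✓ → 1466
acct=U14: ✗
acct=U15: ✗
acct=U85: ✗
acct=U82: ✗
acct=U28: ✗
acct=U52: ✗
br_sum = 1466
—
[txns_sum: txns between 330 and 345 or country <> 'UK']
acct=U19: ✓ → 2143
acct=U95: ✓ → 2966
acct=U23: ✓ → 1050
acct=U65: ✗
acct=U43: ✓ → 2550
acct=U26: ✓ → 1466
acct=U14: ✓ → 3556
acct=U15: ✓ → 1050
acct=U85: ✓ → 1658
acct=U82: ✓ → 1660
acct=U28: ✗
acct=U52: ✓ → 327
txns_sum = 2143 + 2966 + 1050 + 2550 + 1466 + 3556 + 1050 + 1658 + 1660 + 327 = 18426

br_sum=1466, txns_sum=18426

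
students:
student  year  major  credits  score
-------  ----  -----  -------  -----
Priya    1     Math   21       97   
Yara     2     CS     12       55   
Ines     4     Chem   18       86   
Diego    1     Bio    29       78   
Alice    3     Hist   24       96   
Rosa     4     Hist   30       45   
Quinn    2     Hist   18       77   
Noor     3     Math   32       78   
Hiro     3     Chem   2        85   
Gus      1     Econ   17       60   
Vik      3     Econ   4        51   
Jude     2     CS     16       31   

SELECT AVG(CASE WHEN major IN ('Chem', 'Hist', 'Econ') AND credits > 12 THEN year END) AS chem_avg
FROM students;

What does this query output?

student=Priya: ✗
student=Yara: ✗
student=Ines: ✓ → 4
student=Diego: ✗
student=Alice: ✓ → 3
student=Rosa: ✓ → 4
student=Quinn: ✓ → 2
student=Noor: ✗
student=Hiro: ✗
student=Gus: ✓ → 1
student=Vik: ✗
student=Jude: ✗
chem_avg = (4 + 3 + 4 + 2 + 1) / 5 = 2.8

2.8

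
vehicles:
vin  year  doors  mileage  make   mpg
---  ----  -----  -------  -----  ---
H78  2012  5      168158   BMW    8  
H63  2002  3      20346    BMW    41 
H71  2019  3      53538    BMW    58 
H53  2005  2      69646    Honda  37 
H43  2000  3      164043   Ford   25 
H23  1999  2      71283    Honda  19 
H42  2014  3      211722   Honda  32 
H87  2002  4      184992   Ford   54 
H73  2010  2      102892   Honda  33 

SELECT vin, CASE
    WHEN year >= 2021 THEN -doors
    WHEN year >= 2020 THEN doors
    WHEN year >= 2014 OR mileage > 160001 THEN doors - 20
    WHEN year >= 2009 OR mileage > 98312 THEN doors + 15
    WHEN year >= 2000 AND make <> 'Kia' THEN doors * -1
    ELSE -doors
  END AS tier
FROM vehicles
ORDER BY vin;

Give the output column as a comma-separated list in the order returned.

-2, -17, -17, -2, -3, -17, 17, -15, -16

vin=H23: ELSE → -2
vin=H42: year >= 2014 OR mileage > 160001 → -17
vin=H43: year >= 2014 OR mileage > 160001 → -17
vin=H53: year >= 2000 AND make <> 'Kia' → -2
vin=H63: year >= 2000 AND make <> 'Kia' → -3
vin=H71: year >= 2014 OR mileage > 160001 → -17
vin=H73: year >= 2009 OR mileage > 98312 → 17
vin=H78: year >= 2014 OR mileage > 160001 → -15
vin=H87: year >= 2014 OR mileage > 160001 → -16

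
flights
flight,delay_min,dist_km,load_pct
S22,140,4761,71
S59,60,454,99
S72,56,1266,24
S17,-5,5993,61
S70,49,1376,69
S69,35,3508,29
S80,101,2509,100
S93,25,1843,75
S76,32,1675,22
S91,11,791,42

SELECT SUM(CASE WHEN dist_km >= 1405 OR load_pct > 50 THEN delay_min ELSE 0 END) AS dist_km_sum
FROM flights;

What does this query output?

flight=S22: ✓ → 140
flight=S59: ✓ → 60
flight=S72: ✗
flight=S17: ✓ → -5
flight=S70: ✓ → 49
flight=S69: ✓ → 35
flight=S80: ✓ → 101
flight=S93: ✓ → 25
flight=S76: ✓ → 32
flight=S91: ✗
dist_km_sum = 140 + 60 + -5 + 49 + 35 + 101 + 25 + 32 = 437

437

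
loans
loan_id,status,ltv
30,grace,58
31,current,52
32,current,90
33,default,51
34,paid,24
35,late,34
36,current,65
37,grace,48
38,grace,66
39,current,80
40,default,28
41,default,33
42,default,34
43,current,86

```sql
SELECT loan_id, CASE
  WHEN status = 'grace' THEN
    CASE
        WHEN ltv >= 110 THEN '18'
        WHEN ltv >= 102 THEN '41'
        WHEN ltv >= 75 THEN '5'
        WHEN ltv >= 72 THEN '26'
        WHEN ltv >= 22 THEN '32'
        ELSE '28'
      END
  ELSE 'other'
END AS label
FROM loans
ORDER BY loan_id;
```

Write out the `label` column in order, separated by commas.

loan_id=30: status='grace' → inner[ltv >= 22] → 32
loan_id=31: status='current' → outer ELSE → other
loan_id=32: status='current' → outer ELSE → other
loan_id=33: status='default' → outer ELSE → other
loan_id=34: status='paid' → outer ELSE → other
loan_id=35: status='late' → outer ELSE → other
loan_id=36: status='current' → outer ELSE → other
loan_id=37: status='grace' → inner[ltv >= 22] → 32
loan_id=38: status='grace' → inner[ltv >= 22] → 32
loan_id=39: status='current' → outer ELSE → other
loan_id=40: status='default' → outer ELSE → other
loan_id=41: status='default' → outer ELSE → other
loan_id=42: status='default' → outer ELSE → other
loan_id=43: status='current' → outer ELSE → other

32, other, other, other, other, other, other, 32, 32, other, other, other, other, other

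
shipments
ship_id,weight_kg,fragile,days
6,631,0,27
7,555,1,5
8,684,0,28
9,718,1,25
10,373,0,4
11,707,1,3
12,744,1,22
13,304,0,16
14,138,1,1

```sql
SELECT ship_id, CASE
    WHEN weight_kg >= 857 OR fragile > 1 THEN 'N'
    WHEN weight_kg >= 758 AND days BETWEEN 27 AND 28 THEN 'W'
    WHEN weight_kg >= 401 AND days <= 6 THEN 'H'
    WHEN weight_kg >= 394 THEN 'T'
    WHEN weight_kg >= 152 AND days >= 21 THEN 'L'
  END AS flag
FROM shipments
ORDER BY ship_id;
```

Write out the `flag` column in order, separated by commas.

T, H, T, T, NULL, H, T, NULL, NULL

ship_id=6: weight_kg >= 394 → T
ship_id=7: weight_kg >= 401 AND days <= 6 → H
ship_id=8: weight_kg >= 394 → T
ship_id=9: weight_kg >= 394 → T
ship_id=10: (no match → NULL) → NULL
ship_id=11: weight_kg >= 401 AND days <= 6 → H
ship_id=12: weight_kg >= 394 → T
ship_id=13: (no match → NULL) → NULL
ship_id=14: (no match → NULL) → NULL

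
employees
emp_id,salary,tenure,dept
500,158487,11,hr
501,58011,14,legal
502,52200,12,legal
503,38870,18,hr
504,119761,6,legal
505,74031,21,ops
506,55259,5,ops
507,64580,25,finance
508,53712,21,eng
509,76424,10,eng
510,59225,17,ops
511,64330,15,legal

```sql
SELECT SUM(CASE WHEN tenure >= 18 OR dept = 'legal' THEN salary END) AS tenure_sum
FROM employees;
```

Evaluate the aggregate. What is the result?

525495

emp_id=500: ✗
emp_id=501: ✓ → 58011
emp_id=502: ✓ → 52200
emp_id=503: ✓ → 38870
emp_id=504: ✓ → 119761
emp_id=505: ✓ → 74031
emp_id=506: ✗
emp_id=507: ✓ → 64580
emp_id=508: ✓ → 53712
emp_id=509: ✗
emp_id=510: ✗
emp_id=511: ✓ → 64330
tenure_sum = 58011 + 52200 + 38870 + 119761 + 74031 + 64580 + 53712 + 64330 = 525495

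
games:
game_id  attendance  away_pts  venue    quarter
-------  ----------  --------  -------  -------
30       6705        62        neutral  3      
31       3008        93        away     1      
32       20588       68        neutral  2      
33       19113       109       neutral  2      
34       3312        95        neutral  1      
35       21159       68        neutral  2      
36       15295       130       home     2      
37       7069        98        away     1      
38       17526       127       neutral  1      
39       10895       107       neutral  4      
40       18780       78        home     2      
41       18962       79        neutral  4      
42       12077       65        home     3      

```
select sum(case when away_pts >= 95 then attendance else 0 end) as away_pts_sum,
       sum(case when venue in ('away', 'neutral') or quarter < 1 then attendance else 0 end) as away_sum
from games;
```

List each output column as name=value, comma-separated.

away_pts_sum=73210, away_sum=128337

[away_pts_sum: away_pts >= 95]
game_id=30: ✗
game_id=31: ✗
game_id=32: ✗
game_id=33: ✓ → 19113
game_id=34: ✓ → 3312
game_id=35: ✗
game_id=36: ✓ → 15295
game_id=37: ✓ → 7069
game_id=38: ✓ → 17526
game_id=39: ✓ → 10895
game_id=40: ✗
game_id=41: ✗
game_id=42: ✗
away_pts_sum = 19113 + 3312 + 15295 + 7069 + 17526 + 10895 = 73210
—
[away_sum: venue in ('away', 'neutral') or quarter < 1]
game_id=30: ✓ → 6705
game_id=31: ✓ → 3008
game_id=32: ✓ → 20588
game_id=33: ✓ → 19113
game_id=34: ✓ → 3312
game_id=35: ✓ → 21159
game_id=36: ✗
game_id=37: ✓ → 7069
game_id=38: ✓ → 17526
game_id=39: ✓ → 10895
game_id=40: ✗
game_id=41: ✓ → 18962
game_id=42: ✗
away_sum = 6705 + 3008 + 20588 + 19113 + 3312 + 21159 + 7069 + 17526 + 10895 + 18962 = 128337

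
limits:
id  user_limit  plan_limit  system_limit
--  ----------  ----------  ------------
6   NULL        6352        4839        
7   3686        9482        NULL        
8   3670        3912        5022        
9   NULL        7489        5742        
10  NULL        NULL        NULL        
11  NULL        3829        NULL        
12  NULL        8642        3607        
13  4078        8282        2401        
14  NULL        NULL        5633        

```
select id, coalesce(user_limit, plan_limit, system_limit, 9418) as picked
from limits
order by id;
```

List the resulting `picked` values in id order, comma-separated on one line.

6352, 3686, 3670, 7489, 9418, 3829, 8642, 4078, 5633

id=6: user_limit=NULL, plan_limit=6352 → 6352
id=7: user_limit=3686 → 3686
id=8: user_limit=3670 → 3670
id=9: user_limit=NULL, plan_limit=7489 → 7489
id=10: user_limit=NULL, plan_limit=NULL, system_limit=NULL, → literal 9418 → 9418
id=11: user_limit=NULL, plan_limit=3829 → 3829
id=12: user_limit=NULL, plan_limit=8642 → 8642
id=13: user_limit=4078 → 4078
id=14: user_limit=NULL, plan_limit=NULL, system_limit=5633 → 5633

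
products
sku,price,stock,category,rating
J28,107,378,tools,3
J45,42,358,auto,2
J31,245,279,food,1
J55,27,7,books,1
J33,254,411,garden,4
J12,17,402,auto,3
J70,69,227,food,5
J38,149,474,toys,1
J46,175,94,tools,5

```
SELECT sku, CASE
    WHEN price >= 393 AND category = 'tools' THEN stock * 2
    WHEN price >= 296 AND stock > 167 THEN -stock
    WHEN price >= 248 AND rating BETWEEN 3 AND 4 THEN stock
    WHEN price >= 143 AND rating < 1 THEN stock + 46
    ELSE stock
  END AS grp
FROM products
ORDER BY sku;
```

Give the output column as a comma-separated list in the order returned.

sku=J12: ELSE → 402
sku=J28: ELSE → 378
sku=J31: ELSE → 279
sku=J33: price >= 248 AND rating BETWEEN 3 AND 4 → 411
sku=J38: ELSE → 474
sku=J45: ELSE → 358
sku=J46: ELSE → 94
sku=J55: ELSE → 7
sku=J70: ELSE → 227

402, 378, 279, 411, 474, 358, 94, 7, 227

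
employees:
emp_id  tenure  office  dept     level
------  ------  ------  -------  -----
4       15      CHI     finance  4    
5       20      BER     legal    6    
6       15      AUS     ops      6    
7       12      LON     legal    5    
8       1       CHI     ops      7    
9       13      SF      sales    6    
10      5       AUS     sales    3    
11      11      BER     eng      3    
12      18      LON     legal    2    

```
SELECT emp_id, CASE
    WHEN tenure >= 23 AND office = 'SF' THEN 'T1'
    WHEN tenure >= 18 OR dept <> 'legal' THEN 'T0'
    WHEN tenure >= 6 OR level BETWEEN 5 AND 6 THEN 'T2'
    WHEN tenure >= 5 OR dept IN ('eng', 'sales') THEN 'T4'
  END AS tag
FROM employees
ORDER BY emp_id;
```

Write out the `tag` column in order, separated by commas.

emp_id=4: tenure >= 18 OR dept <> 'legal' → T0
emp_id=5: tenure >= 18 OR dept <> 'legal' → T0
emp_id=6: tenure >= 18 OR dept <> 'legal' → T0
emp_id=7: tenure >= 6 OR level BETWEEN 5 AND 6 → T2
emp_id=8: tenure >= 18 OR dept <> 'legal' → T0
emp_id=9: tenure >= 18 OR dept <> 'legal' → T0
emp_id=10: tenure >= 18 OR dept <> 'legal' → T0
emp_id=11: tenure >= 18 OR dept <> 'legal' → T0
emp_id=12: tenure >= 18 OR dept <> 'legal' → T0

T0, T0, T0, T2, T0, T0, T0, T0, T0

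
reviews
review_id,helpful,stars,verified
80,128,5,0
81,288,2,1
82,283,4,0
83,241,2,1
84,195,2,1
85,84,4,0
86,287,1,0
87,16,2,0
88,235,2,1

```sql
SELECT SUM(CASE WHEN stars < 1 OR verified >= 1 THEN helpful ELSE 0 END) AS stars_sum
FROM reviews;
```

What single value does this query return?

959

review_id=80: ✗
review_id=81: ✓ → 288
review_id=82: ✗
review_id=83: ✓ → 241
review_id=84: ✓ → 195
review_id=85: ✗
review_id=86: ✗
review_id=87: ✗
review_id=88: ✓ → 235
stars_sum = 288 + 241 + 195 + 235 = 959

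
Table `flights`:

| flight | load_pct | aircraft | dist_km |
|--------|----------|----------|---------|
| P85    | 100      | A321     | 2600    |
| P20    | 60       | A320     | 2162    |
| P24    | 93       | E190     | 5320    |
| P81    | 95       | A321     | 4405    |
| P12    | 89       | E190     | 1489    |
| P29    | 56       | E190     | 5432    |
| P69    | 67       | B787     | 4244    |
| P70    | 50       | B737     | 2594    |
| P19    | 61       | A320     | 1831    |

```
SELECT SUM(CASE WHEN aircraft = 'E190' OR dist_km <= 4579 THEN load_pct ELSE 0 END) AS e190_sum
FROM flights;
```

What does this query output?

671

flight=P85: ✓ → 100
flight=P20: ✓ → 60
flight=P24: ✓ → 93
flight=P81: ✓ → 95
flight=P12: ✓ → 89
flight=P29: ✓ → 56
flight=P69: ✓ → 67
flight=P70: ✓ → 50
flight=P19: ✓ → 61
e190_sum = 100 + 60 + 93 + 95 + 89 + 56 + 67 + 50 + 61 = 671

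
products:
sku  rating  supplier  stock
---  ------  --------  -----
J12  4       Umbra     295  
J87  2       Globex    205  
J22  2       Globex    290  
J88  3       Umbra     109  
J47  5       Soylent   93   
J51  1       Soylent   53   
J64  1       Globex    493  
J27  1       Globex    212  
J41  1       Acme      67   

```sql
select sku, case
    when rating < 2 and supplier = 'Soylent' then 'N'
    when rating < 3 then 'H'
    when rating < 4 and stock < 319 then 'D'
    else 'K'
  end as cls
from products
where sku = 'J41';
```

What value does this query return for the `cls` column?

sku = J41: rating=1, supplier=Acme, stock=67.
rating < 2 and supplier = 'Soylent' → false
rating < 3 → true → H

H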